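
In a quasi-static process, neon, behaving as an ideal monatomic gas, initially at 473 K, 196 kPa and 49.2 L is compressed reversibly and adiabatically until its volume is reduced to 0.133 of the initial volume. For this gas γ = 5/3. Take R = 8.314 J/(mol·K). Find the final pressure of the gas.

5660 kPa

Adiabatic: TV^(γ−1) = const ⇒ T₂ = 473×(7.52)^0.667 = 1820 K; PV^γ = const ⇒ P₂ = 5660 kPa.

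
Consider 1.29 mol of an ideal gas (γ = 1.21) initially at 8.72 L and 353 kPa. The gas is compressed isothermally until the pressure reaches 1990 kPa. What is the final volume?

T₁ = P₁V₁/(nR) = 353×8.72/(1.29×8.314) = 287 K.
Isothermal: T stays 287 K; PV = const ⇒ V₂ = 1.55 L, P₂ = 1990 kPa.

1.55 L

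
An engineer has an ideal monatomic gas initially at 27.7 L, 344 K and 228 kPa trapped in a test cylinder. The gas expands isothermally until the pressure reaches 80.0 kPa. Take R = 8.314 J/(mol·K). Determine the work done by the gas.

6610 J

n = P₁V₁/(RT₁) = 228×27.7/(8.314×344) = 2.21 mol.
Isothermal: T stays 344 K; PV = const ⇒ V₂ = 78.9 L, P₂ = 80.0 kPa.
W = nRT ln(V₂/V₁) = 2.21×8.314×344×ln(2.85) = 6610 J.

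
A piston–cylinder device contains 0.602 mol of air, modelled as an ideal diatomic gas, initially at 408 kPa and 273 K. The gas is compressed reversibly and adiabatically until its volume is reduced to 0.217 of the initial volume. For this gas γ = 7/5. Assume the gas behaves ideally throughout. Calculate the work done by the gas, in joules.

-2880 J

V₁ = nRT₁/P₁ = 0.602×8.314×273/408 = 3.35 L.
Adiabatic: TV^(γ−1) = const ⇒ T₂ = 273×(4.61)^0.400 = 503 K; PV^γ = const ⇒ P₂ = 3460 kPa.
ΔU = nCvΔT = 0.602×20.8×(503−273) = 2880 J.
Q = 0 for an adiabatic process, so W = −ΔU = -2880 J.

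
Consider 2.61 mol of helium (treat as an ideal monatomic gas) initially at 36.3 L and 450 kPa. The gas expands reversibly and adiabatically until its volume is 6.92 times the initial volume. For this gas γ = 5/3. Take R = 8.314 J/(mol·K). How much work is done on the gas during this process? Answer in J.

-17800 J

T₁ = P₁V₁/(nR) = 450×36.3/(2.61×8.314) = 753 K.
Adiabatic: TV^(γ−1) = const ⇒ T₂ = 753×(0.145)^0.667 = 207 K; PV^γ = const ⇒ P₂ = 17.9 kPa.
ΔU = nCvΔT = 2.61×12.5×(207−753) = -17800 J.
Q = 0 for an adiabatic process, so W = −ΔU = 17800 J.
Work done on the gas = −W_by = -17800 J.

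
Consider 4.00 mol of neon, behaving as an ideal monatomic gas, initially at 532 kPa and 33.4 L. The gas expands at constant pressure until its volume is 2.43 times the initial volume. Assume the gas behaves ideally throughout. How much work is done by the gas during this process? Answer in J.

T₁ = P₁V₁/(nR) = 532×33.4/(4.00×8.314) = 534 K.
Isobaric: P stays 532 kPa; V/T = const ⇒ T₂ = 1300 K, V₂ = 81.2 L.
W = PΔV = 532×(81.2−33.4) kPa·L = 25400 J.

25400 J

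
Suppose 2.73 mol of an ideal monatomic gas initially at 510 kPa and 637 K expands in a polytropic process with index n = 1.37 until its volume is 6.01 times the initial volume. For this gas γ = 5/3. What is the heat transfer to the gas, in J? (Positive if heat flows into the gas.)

8430 J

V₁ = nRT₁/P₁ = 2.73×8.314×637/510 = 28.3 L.
Polytropic n=1.37: T₂ = T₁(V₁/V₂)^(n−1) = 637×(0.166)^0.37 = 328 K; P₂ = P₁(V₁/V₂)^n = 43.7 kPa.
W = (P₁V₁−P₂V₂)/(n−1) = (510×28.3−43.7×170)/0.37 = 19000 J.
ΔU = nCvΔT = 2.73×12.5×(328−637) = -10500 J.
Q = ΔU + W = 8430 J.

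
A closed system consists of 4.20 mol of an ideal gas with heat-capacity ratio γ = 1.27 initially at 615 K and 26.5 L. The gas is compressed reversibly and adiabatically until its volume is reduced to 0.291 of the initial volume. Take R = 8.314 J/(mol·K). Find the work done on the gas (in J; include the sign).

31500 J

P₁ = nRT₁/V₁ = 4.20×8.314×615/26.5 = 810 kPa.
Adiabatic: TV^(γ−1) = const ⇒ T₂ = 615×(3.44)^0.270 = 858 K; PV^γ = const ⇒ P₂ = 3890 kPa.
ΔU = nCvΔT = 4.20×30.8×(858−615) = 31500 J.
Q = 0 for an adiabatic process, so W = −ΔU = -31500 J.
Work done on the gas = −W_by = 31500 J.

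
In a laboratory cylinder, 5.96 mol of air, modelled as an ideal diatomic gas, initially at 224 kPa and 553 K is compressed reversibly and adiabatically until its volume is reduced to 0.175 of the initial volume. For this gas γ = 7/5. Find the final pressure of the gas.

2570 kPa

V₁ = nRT₁/P₁ = 5.96×8.314×553/224 = 122 L.
Adiabatic: TV^(γ−1) = const ⇒ T₂ = 553×(5.71)^0.400 = 1110 K; PV^γ = const ⇒ P₂ = 2570 kPa.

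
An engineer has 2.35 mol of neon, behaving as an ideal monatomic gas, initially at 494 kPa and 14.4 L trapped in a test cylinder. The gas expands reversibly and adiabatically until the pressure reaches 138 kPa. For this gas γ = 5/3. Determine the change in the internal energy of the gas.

T₁ = P₁V₁/(nR) = 494×14.4/(2.35×8.314) = 364 K.
Adiabatic: T₂/T₁ = (P₂/P₁)^((γ−1)/γ) ⇒ T₂ = 364×(0.279)^0.400 = 219 K; V₂ = 31.0 L.
For an ideal gas ΔU = nCvΔT with Cv = (3/2)R = 12.5 J/(mol·K).
ΔU = 2.35×12.5×(219−364) = -4260 J.

-4260 J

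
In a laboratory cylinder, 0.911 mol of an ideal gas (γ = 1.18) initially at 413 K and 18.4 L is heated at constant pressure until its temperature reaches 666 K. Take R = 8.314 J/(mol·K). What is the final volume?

P₁ = nRT₁/V₁ = 0.911×8.314×413/18.4 = 170 kPa.
Isobaric: P stays 170 kPa; V/T = const ⇒ T₂ = 666 K, V₂ = 29.7 L.

29.7 L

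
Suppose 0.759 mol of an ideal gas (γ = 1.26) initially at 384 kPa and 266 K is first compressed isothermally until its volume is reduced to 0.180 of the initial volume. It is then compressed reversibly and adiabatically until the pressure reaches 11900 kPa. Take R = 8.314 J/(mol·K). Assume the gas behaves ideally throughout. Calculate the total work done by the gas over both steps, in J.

V₁ = nRT₁/P₁ = 0.759×8.314×266/384 = 4.37 L.
Step 1 — Isothermal: T stays 266 K; PV = const ⇒ V₂ = 0.787 L, P₂ = 2130 kPa.
ΔU = 0 (ideal gas, T constant).
W = nRT ln(V₂/V₁) = 0.759×8.314×266×ln(0.180) = -2880 J.
Q = ΔU + W = -2880 J.
State after step 1: P = 2130 kPa, V = 0.787 L, T = 266 K.
Step 2 — Adiabatic: T₂/T₁ = (P₂/P₁)^((γ−1)/γ) ⇒ T₂ = 266×(5.58)^0.206 = 379 K; V₂ = 0.201 L.
ΔU = nCvΔT = 0.759×32.0×(379−266) = 2750 J.
Q = 0 for an adiabatic process, so W = −ΔU = -2750 J.
Net over both steps: W = -5630 J, Q = -2880 J, ΔU = 2750 J.

-5630 J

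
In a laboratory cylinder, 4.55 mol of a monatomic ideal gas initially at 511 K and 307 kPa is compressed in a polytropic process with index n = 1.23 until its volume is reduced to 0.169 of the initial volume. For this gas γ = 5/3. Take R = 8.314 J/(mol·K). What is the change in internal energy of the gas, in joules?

14600 J

V₁ = nRT₁/P₁ = 4.55×8.314×511/307 = 63.0 L.
Polytropic n=1.23: T₂ = T₁(V₁/V₂)^(n−1) = 511×(5.92)^0.23 = 769 K; P₂ = P₁(V₁/V₂)^n = 2730 kPa.
For an ideal gas ΔU = nCvΔT with Cv = (3/2)R = 12.5 J/(mol·K).
ΔU = 4.55×12.5×(769−511) = 14600 J.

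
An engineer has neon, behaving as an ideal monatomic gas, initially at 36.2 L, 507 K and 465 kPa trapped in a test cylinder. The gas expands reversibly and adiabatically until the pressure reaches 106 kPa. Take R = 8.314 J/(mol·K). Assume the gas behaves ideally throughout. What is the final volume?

87.9 L

Adiabatic: T₂/T₁ = (P₂/P₁)^((γ−1)/γ) ⇒ T₂ = 507×(0.228)^0.400 = 281 K; V₂ = 87.9 L.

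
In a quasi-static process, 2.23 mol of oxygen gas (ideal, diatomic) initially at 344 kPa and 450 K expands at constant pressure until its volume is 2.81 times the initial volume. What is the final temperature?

V₁ = nRT₁/P₁ = 2.23×8.314×450/344 = 24.3 L.
Isobaric: P stays 344 kPa; V/T = const ⇒ T₂ = 1260 K, V₂ = 68.2 L.

1260 K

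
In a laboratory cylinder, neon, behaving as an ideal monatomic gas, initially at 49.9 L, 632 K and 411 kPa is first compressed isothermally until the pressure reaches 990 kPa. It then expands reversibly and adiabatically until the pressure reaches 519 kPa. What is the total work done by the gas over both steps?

-11000 J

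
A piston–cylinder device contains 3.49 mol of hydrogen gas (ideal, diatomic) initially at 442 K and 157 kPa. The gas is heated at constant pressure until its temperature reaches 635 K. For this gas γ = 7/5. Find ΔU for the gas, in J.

14000 J

V₁ = nRT₁/P₁ = 3.49×8.314×442/157 = 81.7 L.
Isobaric: P stays 157 kPa; V/T = const ⇒ T₂ = 635 K, V₂ = 117 L.
For an ideal gas ΔU = nCvΔT with Cv = (5/2)R = 20.8 J/(mol·K).
ΔU = 3.49×20.8×(635−442) = 14000 J.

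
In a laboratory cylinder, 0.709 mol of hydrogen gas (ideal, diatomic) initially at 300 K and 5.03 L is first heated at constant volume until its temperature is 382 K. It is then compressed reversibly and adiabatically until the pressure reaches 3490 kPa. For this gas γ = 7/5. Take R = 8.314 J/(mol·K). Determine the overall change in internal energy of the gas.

5700 J

P₁ = nRT₁/V₁ = 0.709×8.314×300/5.03 = 352 kPa.
Step 1 — Isochoric: V stays 5.03 L; P/T = const ⇒ T₂ = 382 K, P₂ = 448 kPa.
W = 0 (no volume change).
ΔU = nCvΔT = 0.709×20.8×(382−300) = 1210 J.
Q = ΔU = 1210 J.
State after step 1: P = 448 kPa, V = 5.03 L, T = 382 K.
Step 2 — Adiabatic: T₂/T₁ = (P₂/P₁)^((γ−1)/γ) ⇒ T₂ = 382×(7.80)^0.286 = 687 K; V₂ = 1.16 L.
ΔU = nCvΔT = 0.709×20.8×(687−382) = 4490 J.
Q = 0 for an adiabatic process, so W = −ΔU = -4490 J.
Net over both steps: W = -4490 J, Q = 1210 J, ΔU = 5700 J.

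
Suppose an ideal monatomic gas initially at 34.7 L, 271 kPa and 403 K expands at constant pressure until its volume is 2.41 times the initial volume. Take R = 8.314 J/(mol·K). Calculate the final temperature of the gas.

Isobaric: P stays 271 kPa; V/T = const ⇒ T₂ = 971 K, V₂ = 83.6 L.

971 K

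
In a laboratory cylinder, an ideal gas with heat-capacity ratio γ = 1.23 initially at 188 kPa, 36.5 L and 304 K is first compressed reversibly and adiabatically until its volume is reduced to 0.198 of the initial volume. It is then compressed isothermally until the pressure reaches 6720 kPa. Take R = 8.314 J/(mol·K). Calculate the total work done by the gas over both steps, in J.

-29200 J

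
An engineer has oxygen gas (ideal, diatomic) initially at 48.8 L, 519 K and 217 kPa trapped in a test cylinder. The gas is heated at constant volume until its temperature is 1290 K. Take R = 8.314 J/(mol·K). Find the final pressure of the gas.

539 kPa

Isochoric: V stays 48.8 L; P/T = const ⇒ T₂ = 1290 K, P₂ = 539 kPa.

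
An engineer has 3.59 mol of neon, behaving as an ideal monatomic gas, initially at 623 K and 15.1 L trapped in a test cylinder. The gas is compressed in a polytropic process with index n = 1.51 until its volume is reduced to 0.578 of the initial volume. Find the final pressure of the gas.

2820 kPa

P₁ = nRT₁/V₁ = 3.59×8.314×623/15.1 = 1230 kPa.
Polytropic n=1.51: T₂ = T₁(V₁/V₂)^(n−1) = 623×(1.73)^0.51 = 824 K; P₂ = P₁(V₁/V₂)^n = 2820 kPa.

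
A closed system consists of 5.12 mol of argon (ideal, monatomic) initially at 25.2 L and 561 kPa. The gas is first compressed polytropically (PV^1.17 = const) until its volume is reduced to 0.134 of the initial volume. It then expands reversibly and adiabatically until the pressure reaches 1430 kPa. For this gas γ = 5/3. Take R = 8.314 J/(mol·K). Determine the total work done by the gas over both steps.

-21000 J

T₁ = P₁V₁/(nR) = 561×25.2/(5.12×8.314) = 332 K.
Step 1 — Polytropic n=1.17: T₂ = T₁(V₁/V₂)^(n−1) = 332×(7.46)^0.17 = 467 K; P₂ = P₁(V₁/V₂)^n = 5890 kPa.
W = (P₁V₁−P₂V₂)/(n−1) = (561×25.2−5890×3.38)/0.17 = -33900 J.
ΔU = nCvΔT = 5.12×12.5×(467−332) = 8640 J.
Q = ΔU + W = -25200 J.
State after step 1: P = 5890 kPa, V = 3.38 L, T = 467 K.
Step 2 — Adiabatic: T₂/T₁ = (P₂/P₁)^((γ−1)/γ) ⇒ T₂ = 467×(0.243)^0.400 = 265 K; V₂ = 7.90 L.
ΔU = nCvΔT = 5.12×12.5×(265−467) = -12900 J.
Q = 0 for an adiabatic process, so W = −ΔU = 12900 J.
Net over both steps: W = -21000 J, Q = -25200 J, ΔU = -4270 J.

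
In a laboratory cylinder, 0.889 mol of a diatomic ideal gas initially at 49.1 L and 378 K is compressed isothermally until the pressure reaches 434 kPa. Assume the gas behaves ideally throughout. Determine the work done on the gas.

5680 J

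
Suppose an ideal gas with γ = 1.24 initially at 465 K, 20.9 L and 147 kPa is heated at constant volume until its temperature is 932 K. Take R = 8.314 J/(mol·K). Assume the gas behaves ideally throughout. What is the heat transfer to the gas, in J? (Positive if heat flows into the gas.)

12900 J

n = P₁V₁/(RT₁) = 147×20.9/(8.314×465) = 0.795 mol.
Isochoric: V stays 20.9 L; P/T = const ⇒ T₂ = 932 K, P₂ = 295 kPa.
W = 0 (no volume change).
ΔU = nCvΔT = 0.795×34.6×(932−465) = 12900 J.
Q = ΔU = 12900 J.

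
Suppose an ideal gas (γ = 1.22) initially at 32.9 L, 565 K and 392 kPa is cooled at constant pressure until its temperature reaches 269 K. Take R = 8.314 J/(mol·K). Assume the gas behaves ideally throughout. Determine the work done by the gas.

-6760 J

n = P₁V₁/(RT₁) = 392×32.9/(8.314×565) = 2.75 mol.
Isobaric: P stays 392 kPa; V/T = const ⇒ T₂ = 269 K, V₂ = 15.7 L.
W = PΔV = 392×(15.7−32.9) kPa·L = -6760 J.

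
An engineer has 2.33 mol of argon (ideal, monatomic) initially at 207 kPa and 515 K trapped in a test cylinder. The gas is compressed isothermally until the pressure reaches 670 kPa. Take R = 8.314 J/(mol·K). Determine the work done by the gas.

-11700 J

V₁ = nRT₁/P₁ = 2.33×8.314×515/207 = 48.2 L.
Isothermal: T stays 515 K; PV = const ⇒ V₂ = 14.9 L, P₂ = 670 kPa.
W = nRT ln(V₂/V₁) = 2.33×8.314×515×ln(0.309) = -11700 J.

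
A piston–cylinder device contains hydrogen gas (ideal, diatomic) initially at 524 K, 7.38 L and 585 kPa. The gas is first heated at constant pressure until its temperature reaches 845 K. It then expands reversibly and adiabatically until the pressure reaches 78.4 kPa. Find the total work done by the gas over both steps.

10200 J

n = P₁V₁/(RT₁) = 585×7.38/(8.314×524) = 0.991 mol.
Step 1 — Isobaric: P stays 585 kPa; V/T = const ⇒ T₂ = 845 K, V₂ = 11.9 L.
W = PΔV = 585×(11.9−7.38) kPa·L = 2640 J.
ΔU = nCvΔT = 0.991×20.8×(845−524) = 6610 J.
Q = ΔU + W = nCpΔT = 9260 J.
State after step 1: P = 585 kPa, V = 11.9 L, T = 845 K.
Step 2 — Adiabatic: T₂/T₁ = (P₂/P₁)^((γ−1)/γ) ⇒ T₂ = 845×(0.134)^0.286 = 476 K; V₂ = 50.0 L.
ΔU = nCvΔT = 0.991×20.8×(476−845) = -7600 J.
Q = 0 for an adiabatic process, so W = −ΔU = 7600 J.
Net over both steps: W = 10200 J, Q = 9260 J, ΔU = -992 J.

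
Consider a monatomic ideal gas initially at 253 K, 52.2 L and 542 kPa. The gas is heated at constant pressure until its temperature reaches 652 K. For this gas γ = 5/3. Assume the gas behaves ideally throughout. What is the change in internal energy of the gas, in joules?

n = P₁V₁/(RT₁) = 542×52.2/(8.314×253) = 13.5 mol.
Isobaric: P stays 542 kPa; V/T = const ⇒ T₂ = 652 K, V₂ = 135 L.
For an ideal gas ΔU = nCvΔT with Cv = (3/2)R = 12.5 J/(mol·K).
ΔU = 13.5×12.5×(652−253) = 66900 J.

66900 J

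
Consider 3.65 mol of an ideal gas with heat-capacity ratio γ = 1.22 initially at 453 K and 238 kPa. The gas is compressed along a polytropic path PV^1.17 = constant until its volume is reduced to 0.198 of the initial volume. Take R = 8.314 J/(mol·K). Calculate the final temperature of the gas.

V₁ = nRT₁/P₁ = 3.65×8.314×453/238 = 57.8 L.
Polytropic n=1.17: T₂ = T₁(V₁/V₂)^(n−1) = 453×(5.05)^0.17 = 597 K; P₂ = P₁(V₁/V₂)^n = 1580 kPa.

597 K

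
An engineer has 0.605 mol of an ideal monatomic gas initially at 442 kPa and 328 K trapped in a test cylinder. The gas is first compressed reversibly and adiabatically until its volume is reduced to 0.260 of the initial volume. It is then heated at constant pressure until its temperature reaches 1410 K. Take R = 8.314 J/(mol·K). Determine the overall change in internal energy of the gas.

8160 J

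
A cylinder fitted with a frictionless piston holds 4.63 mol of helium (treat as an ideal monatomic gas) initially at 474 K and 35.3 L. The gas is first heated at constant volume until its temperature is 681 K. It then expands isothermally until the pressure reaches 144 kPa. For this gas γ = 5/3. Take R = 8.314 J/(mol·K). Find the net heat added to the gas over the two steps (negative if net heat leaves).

55000 J

P₁ = nRT₁/V₁ = 4.63×8.314×474/35.3 = 517 kPa.
Step 1 — Isochoric: V stays 35.3 L; P/T = const ⇒ T₂ = 681 K, P₂ = 743 kPa.
W = 0 (no volume change).
ΔU = nCvΔT = 4.63×12.5×(681−474) = 12000 J.
Q = ΔU = 12000 J.
State after step 1: P = 743 kPa, V = 35.3 L, T = 681 K.
Step 2 — Isothermal: T stays 681 K; PV = const ⇒ V₂ = 182 L, P₂ = 144 kPa.
ΔU = 0 (ideal gas, T constant).
W = nRT ln(V₂/V₁) = 4.63×8.314×681×ln(5.16) = 43000 J.
Q = ΔU + W = 43000 J.
Net over both steps: W = 43000 J, Q = 55000 J, ΔU = 12000 J.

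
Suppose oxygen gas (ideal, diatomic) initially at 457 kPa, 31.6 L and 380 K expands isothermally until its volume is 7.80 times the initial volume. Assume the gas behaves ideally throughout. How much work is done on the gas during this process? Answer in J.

n = P₁V₁/(RT₁) = 457×31.6/(8.314×380) = 4.57 mol.
Isothermal: T stays 380 K; PV = const ⇒ V₂ = 246 L, P₂ = 58.6 kPa.
W = nRT ln(V₂/V₁) = 4.57×8.314×380×ln(7.80) = 29700 J.
Work done on the gas = −W_by = -29700 J.

-29700 J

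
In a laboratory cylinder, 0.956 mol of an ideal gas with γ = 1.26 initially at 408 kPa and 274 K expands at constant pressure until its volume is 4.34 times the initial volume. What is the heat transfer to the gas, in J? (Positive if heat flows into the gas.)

35300 J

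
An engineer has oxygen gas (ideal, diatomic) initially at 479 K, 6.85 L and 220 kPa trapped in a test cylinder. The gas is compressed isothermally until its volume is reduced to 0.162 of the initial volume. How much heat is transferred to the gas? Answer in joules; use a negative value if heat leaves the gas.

-2740 J

n = P₁V₁/(RT₁) = 220×6.85/(8.314×479) = 0.378 mol.
Isothermal: T stays 479 K; PV = const ⇒ V₂ = 1.11 L, P₂ = 1360 kPa.
ΔU = 0 (ideal gas, T constant).
W = nRT ln(V₂/V₁) = 0.378×8.314×479×ln(0.162) = -2740 J.
Q = ΔU + W = -2740 J.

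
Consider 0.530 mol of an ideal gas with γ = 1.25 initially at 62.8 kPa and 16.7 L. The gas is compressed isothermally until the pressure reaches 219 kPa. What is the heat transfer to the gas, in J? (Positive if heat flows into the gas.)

T₁ = P₁V₁/(nR) = 62.8×16.7/(0.530×8.314) = 238 K.
Isothermal: T stays 238 K; PV = const ⇒ V₂ = 4.79 L, P₂ = 219 kPa.
ΔU = 0 (ideal gas, T constant).
W = nRT ln(V₂/V₁) = 0.530×8.314×238×ln(0.287) = -1310 J.
Q = ΔU + W = -1310 J.

-1310 J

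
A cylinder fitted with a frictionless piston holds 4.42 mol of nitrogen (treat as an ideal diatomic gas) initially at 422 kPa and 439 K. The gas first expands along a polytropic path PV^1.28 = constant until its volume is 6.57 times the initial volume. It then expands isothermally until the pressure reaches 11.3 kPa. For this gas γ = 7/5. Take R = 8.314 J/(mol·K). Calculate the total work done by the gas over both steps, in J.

V₁ = nRT₁/P₁ = 4.42×8.314×439/422 = 38.2 L.
Step 1 — Polytropic n=1.28: T₂ = T₁(V₁/V₂)^(n−1) = 439×(0.152)^0.28 = 259 K; P₂ = P₁(V₁/V₂)^n = 37.9 kPa.
W = (P₁V₁−P₂V₂)/(n−1) = (422×38.2−37.9×251)/0.28 = 23600 J.
ΔU = nCvΔT = 4.42×20.8×(259−439) = -16500 J.
Q = ΔU + W = 7080 J.
State after step 1: P = 37.9 kPa, V = 251 L, T = 259 K.
Step 2 — Isothermal: T stays 259 K; PV = const ⇒ V₂ = 843 L, P₂ = 11.3 kPa.
ΔU = 0 (ideal gas, T constant).
W = nRT ln(V₂/V₁) = 4.42×8.314×259×ln(3.36) = 11500 J.
Q = ΔU + W = 11500 J.
Net over both steps: W = 35100 J, Q = 18600 J, ΔU = -16500 J.

35100 J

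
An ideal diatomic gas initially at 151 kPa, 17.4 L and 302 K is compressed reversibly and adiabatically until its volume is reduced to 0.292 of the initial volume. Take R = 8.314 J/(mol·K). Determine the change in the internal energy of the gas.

n = P₁V₁/(RT₁) = 151×17.4/(8.314×302) = 1.05 mol.
Adiabatic: TV^(γ−1) = const ⇒ T₂ = 302×(3.42)^0.400 = 494 K; PV^γ = const ⇒ P₂ = 846 kPa.
For an ideal gas ΔU = nCvΔT with Cv = (5/2)R = 20.8 J/(mol·K).
ΔU = 1.05×20.8×(494−302) = 4180 J.

4180 J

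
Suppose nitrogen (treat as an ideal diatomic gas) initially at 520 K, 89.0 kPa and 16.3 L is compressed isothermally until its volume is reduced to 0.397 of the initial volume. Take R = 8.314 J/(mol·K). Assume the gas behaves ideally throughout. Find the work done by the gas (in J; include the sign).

n = P₁V₁/(RT₁) = 89.0×16.3/(8.314×520) = 0.336 mol.
Isothermal: T stays 520 K; PV = const ⇒ V₂ = 6.47 L, P₂ = 224 kPa.
W = nRT ln(V₂/V₁) = 0.336×8.314×520×ln(0.397) = -1340 J.

-1340 J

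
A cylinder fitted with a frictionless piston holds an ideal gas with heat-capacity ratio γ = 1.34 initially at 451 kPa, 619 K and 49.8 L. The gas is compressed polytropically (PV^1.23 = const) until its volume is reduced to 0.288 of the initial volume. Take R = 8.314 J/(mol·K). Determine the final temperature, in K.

Polytropic n=1.23: T₂ = T₁(V₁/V₂)^(n−1) = 619×(3.47)^0.23 = 824 K; P₂ = P₁(V₁/V₂)^n = 2090 kPa.

824 K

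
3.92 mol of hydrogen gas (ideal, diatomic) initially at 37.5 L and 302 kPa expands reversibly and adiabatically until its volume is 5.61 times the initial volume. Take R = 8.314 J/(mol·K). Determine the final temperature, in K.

174 K

T₁ = P₁V₁/(nR) = 302×37.5/(3.92×8.314) = 347 K.
Adiabatic: TV^(γ−1) = const ⇒ T₂ = 347×(0.178)^0.400 = 174 K; PV^γ = const ⇒ P₂ = 27.0 kPa.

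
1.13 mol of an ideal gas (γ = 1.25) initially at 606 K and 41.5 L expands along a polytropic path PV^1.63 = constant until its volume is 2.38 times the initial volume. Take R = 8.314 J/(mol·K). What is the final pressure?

33.4 kPa

P₁ = nRT₁/V₁ = 1.13×8.314×606/41.5 = 137 kPa.
Polytropic n=1.63: T₂ = T₁(V₁/V₂)^(n−1) = 606×(0.420)^0.63 = 351 K; P₂ = P₁(V₁/V₂)^n = 33.4 kPa.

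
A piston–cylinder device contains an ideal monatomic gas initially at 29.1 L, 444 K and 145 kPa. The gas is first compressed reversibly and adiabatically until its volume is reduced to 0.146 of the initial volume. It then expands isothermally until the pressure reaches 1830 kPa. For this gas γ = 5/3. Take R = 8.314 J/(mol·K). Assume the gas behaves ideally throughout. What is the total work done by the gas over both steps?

-6280 J

n = P₁V₁/(RT₁) = 145×29.1/(8.314×444) = 1.14 mol.
Step 1 — Adiabatic: TV^(γ−1) = const ⇒ T₂ = 444×(6.85)^0.667 = 1600 K; PV^γ = const ⇒ P₂ = 3580 kPa.
ΔU = nCvΔT = 1.14×12.5×(1600−444) = 16500 J.
Q = 0 for an adiabatic process, so W = −ΔU = -16500 J.
State after step 1: P = 3580 kPa, V = 4.25 L, T = 1600 K.
Step 2 — Isothermal: T stays 1600 K; PV = const ⇒ V₂ = 8.32 L, P₂ = 1830 kPa.
ΔU = 0 (ideal gas, T constant).
W = nRT ln(V₂/V₁) = 1.14×8.314×1600×ln(1.96) = 10200 J.
Q = ΔU + W = 10200 J.
Net over both steps: W = -6280 J, Q = 10200 J, ΔU = 16500 J.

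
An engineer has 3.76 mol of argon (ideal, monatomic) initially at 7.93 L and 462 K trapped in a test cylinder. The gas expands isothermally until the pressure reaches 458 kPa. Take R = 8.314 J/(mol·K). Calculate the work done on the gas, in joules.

P₁ = nRT₁/V₁ = 3.76×8.314×462/7.93 = 1820 kPa.
Isothermal: T stays 462 K; PV = const ⇒ V₂ = 31.5 L, P₂ = 458 kPa.
W = nRT ln(V₂/V₁) = 3.76×8.314×462×ln(3.98) = 19900 J.
Work done on the gas = −W_by = -19900 J.

-19900 J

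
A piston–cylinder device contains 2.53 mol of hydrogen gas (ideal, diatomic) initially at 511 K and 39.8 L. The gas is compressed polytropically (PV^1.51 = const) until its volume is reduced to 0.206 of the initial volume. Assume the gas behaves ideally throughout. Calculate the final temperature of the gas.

1140 K

P₁ = nRT₁/V₁ = 2.53×8.314×511/39.8 = 270 kPa.
Polytropic n=1.51: T₂ = T₁(V₁/V₂)^(n−1) = 511×(4.85)^0.51 = 1140 K; P₂ = P₁(V₁/V₂)^n = 2930 kPa.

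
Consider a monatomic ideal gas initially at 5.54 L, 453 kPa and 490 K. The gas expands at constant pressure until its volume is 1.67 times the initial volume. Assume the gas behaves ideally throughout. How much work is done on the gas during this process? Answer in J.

-1680 J

n = P₁V₁/(RT₁) = 453×5.54/(8.314×490) = 0.616 mol.
Isobaric: P stays 453 kPa; V/T = const ⇒ T₂ = 818 K, V₂ = 9.25 L.
W = PΔV = 453×(9.25−5.54) kPa·L = 1680 J.
Work done on the gas = −W_by = -1680 J.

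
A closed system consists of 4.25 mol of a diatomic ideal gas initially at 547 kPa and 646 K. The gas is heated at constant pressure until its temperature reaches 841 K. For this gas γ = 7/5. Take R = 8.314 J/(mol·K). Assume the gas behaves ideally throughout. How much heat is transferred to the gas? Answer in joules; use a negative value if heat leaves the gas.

24100 J

V₁ = nRT₁/P₁ = 4.25×8.314×646/547 = 41.7 L.
Isobaric: P stays 547 kPa; V/T = const ⇒ T₂ = 841 K, V₂ = 54.3 L.
W = PΔV = 547×(54.3−41.7) kPa·L = 6890 J.
ΔU = nCvΔT = 4.25×20.8×(841−646) = 17200 J.
Q = ΔU + W = nCpΔT = 24100 J.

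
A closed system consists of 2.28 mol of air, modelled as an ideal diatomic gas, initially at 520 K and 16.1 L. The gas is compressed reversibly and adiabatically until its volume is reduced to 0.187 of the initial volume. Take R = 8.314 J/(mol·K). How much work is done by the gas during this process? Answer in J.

P₁ = nRT₁/V₁ = 2.28×8.314×520/16.1 = 612 kPa.
Adiabatic: TV^(γ−1) = const ⇒ T₂ = 520×(5.35)^0.400 = 1020 K; PV^γ = const ⇒ P₂ = 6400 kPa.
ΔU = nCvΔT = 2.28×20.8×(1020−520) = 23500 J.
Q = 0 for an adiabatic process, so W = −ΔU = -23500 J.

-23500 J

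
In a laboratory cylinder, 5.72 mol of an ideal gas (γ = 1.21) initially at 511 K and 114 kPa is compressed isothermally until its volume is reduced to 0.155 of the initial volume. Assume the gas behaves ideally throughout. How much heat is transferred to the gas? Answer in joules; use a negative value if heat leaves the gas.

V₁ = nRT₁/P₁ = 5.72×8.314×511/114 = 213 L.
Isothermal: T stays 511 K; PV = const ⇒ V₂ = 33.0 L, P₂ = 735 kPa.
ΔU = 0 (ideal gas, T constant).
W = nRT ln(V₂/V₁) = 5.72×8.314×511×ln(0.155) = -45300 J.
Q = ΔU + W = -45300 J.

-45300 J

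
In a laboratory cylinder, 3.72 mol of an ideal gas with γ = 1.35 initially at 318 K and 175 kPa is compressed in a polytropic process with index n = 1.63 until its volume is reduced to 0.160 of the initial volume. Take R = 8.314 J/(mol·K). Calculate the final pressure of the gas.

3470 kPa

V₁ = nRT₁/P₁ = 3.72×8.314×318/175 = 56.2 L.
Polytropic n=1.63: T₂ = T₁(V₁/V₂)^(n−1) = 318×(6.25)^0.63 = 1010 K; P₂ = P₁(V₁/V₂)^n = 3470 kPa.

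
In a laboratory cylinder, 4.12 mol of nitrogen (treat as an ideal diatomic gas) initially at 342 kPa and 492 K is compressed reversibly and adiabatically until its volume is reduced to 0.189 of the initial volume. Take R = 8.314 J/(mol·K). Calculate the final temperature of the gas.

V₁ = nRT₁/P₁ = 4.12×8.314×492/342 = 49.3 L.
Adiabatic: TV^(γ−1) = const ⇒ T₂ = 492×(5.29)^0.400 = 958 K; PV^γ = const ⇒ P₂ = 3520 kPa.

958 K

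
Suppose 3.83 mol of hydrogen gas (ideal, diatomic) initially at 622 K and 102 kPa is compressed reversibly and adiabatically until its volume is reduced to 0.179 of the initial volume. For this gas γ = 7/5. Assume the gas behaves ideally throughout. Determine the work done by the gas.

V₁ = nRT₁/P₁ = 3.83×8.314×622/102 = 194 L.
Adiabatic: TV^(γ−1) = const ⇒ T₂ = 622×(5.59)^0.400 = 1240 K; PV^γ = const ⇒ P₂ = 1130 kPa.
ΔU = nCvΔT = 3.83×20.8×(1240−622) = 49000 J.
Q = 0 for an adiabatic process, so W = −ΔU = -49000 J.

-49000 J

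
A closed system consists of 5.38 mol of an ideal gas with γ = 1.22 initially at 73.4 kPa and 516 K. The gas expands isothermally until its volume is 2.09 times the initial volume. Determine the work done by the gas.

17000 J

V₁ = nRT₁/P₁ = 5.38×8.314×516/73.4 = 314 L.
Isothermal: T stays 516 K; PV = const ⇒ V₂ = 657 L, P₂ = 35.1 kPa.
W = nRT ln(V₂/V₁) = 5.38×8.314×516×ln(2.09) = 17000 J.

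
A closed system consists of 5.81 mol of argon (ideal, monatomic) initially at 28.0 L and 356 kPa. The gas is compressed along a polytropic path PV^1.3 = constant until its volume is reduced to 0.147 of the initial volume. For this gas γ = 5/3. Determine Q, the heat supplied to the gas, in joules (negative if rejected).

-14200 J

T₁ = P₁V₁/(nR) = 356×28.0/(5.81×8.314) = 206 K.
Polytropic n=1.3: T₂ = T₁(V₁/V₂)^(n−1) = 206×(6.80)^0.30 = 367 K; P₂ = P₁(V₁/V₂)^n = 4300 kPa.
W = (P₁V₁−P₂V₂)/(n−1) = (356×28.0−4300×4.12)/0.30 = -25800 J.
ΔU = nCvΔT = 5.81×12.5×(367−206) = 11600 J.
Q = ΔU + W = -14200 J.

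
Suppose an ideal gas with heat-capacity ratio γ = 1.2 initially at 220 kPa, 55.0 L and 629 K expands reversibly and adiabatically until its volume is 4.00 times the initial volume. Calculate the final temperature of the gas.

477 K

Adiabatic: TV^(γ−1) = const ⇒ T₂ = 629×(0.250)^0.200 = 477 K; PV^γ = const ⇒ P₂ = 41.7 kPa.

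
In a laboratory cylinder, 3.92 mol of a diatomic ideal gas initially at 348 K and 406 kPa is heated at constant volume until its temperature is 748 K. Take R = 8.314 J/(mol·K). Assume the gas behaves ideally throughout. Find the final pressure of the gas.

873 kPa

V₁ = nRT₁/P₁ = 3.92×8.314×348/406 = 27.9 L.
Isochoric: V stays 27.9 L; P/T = const ⇒ T₂ = 748 K, P₂ = 873 kPa.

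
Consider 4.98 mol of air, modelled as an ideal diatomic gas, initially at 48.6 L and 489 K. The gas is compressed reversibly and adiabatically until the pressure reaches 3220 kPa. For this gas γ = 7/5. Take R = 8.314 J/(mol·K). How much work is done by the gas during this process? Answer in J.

-40200 J

P₁ = nRT₁/V₁ = 4.98×8.314×489/48.6 = 417 kPa.
Adiabatic: T₂/T₁ = (P₂/P₁)^((γ−1)/γ) ⇒ T₂ = 489×(7.73)^0.286 = 877 K; V₂ = 11.3 L.
ΔU = nCvΔT = 4.98×20.8×(877−489) = 40200 J.
Q = 0 for an adiabatic process, so W = −ΔU = -40200 J.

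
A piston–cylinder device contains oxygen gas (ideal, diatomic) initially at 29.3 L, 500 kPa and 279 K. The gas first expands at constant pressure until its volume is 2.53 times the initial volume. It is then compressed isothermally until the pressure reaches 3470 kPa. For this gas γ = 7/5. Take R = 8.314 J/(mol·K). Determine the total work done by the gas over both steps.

n = P₁V₁/(RT₁) = 500×29.3/(8.314×279) = 6.32 mol.
Step 1 — Isobaric: P stays 500 kPa; V/T = const ⇒ T₂ = 706 K, V₂ = 74.1 L.
W = PΔV = 500×(74.1−29.3) kPa·L = 22400 J.
ΔU = nCvΔT = 6.32×20.8×(706−279) = 56000 J.
Q = ΔU + W = nCpΔT = 78500 J.
State after step 1: P = 500 kPa, V = 74.1 L, T = 706 K.
Step 2 — Isothermal: T stays 706 K; PV = const ⇒ V₂ = 10.7 L, P₂ = 3470 kPa.
ΔU = 0 (ideal gas, T constant).
W = nRT ln(V₂/V₁) = 6.32×8.314×706×ln(0.144) = -71800 J.
Q = ΔU + W = -71800 J.
Net over both steps: W = -49400 J, Q = 6650 J, ΔU = 56000 J.

-49400 J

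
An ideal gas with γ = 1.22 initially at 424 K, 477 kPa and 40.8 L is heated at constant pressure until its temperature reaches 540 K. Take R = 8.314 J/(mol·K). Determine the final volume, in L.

Isobaric: P stays 477 kPa; V/T = const ⇒ T₂ = 540 K, V₂ = 52.0 L.

52.0 L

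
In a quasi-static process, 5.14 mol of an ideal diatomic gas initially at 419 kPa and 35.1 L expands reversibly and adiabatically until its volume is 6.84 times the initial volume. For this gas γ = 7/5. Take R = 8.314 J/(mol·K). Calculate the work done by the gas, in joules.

T₁ = P₁V₁/(nR) = 419×35.1/(5.14×8.314) = 344 K.
Adiabatic: TV^(γ−1) = const ⇒ T₂ = 344×(0.146)^0.400 = 159 K; PV^γ = const ⇒ P₂ = 28.4 kPa.
ΔU = nCvΔT = 5.14×20.8×(159−344) = -19700 J.
Q = 0 for an adiabatic process, so W = −ΔU = 19700 J.

19700 J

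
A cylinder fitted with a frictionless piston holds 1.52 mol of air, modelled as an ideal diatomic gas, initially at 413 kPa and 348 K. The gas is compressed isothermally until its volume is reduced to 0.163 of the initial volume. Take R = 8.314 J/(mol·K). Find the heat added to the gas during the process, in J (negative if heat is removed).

V₁ = nRT₁/P₁ = 1.52×8.314×348/413 = 10.6 L.
Isothermal: T stays 348 K; PV = const ⇒ V₂ = 1.74 L, P₂ = 2530 kPa.
ΔU = 0 (ideal gas, T constant).
W = nRT ln(V₂/V₁) = 1.52×8.314×348×ln(0.163) = -7980 J.
Q = ΔU + W = -7980 J.

-7980 J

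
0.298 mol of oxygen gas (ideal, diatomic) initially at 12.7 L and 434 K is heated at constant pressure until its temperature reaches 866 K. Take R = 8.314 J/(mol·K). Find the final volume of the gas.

P₁ = nRT₁/V₁ = 0.298×8.314×434/12.7 = 84.7 kPa.
Isobaric: P stays 84.7 kPa; V/T = const ⇒ T₂ = 866 K, V₂ = 25.3 L.

25.3 L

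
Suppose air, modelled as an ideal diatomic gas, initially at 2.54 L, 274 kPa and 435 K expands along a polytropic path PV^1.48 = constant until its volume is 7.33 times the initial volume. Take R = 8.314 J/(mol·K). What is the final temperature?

167 K

Polytropic n=1.48: T₂ = T₁(V₁/V₂)^(n−1) = 435×(0.136)^0.48 = 167 K; P₂ = P₁(V₁/V₂)^n = 14.4 kPa.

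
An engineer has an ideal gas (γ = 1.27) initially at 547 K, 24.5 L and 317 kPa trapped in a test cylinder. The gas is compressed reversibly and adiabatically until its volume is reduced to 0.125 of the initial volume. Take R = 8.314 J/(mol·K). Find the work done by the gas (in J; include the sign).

n = P₁V₁/(RT₁) = 317×24.5/(8.314×547) = 1.71 mol.
Adiabatic: TV^(γ−1) = const ⇒ T₂ = 547×(8.00)^0.270 = 959 K; PV^γ = const ⇒ P₂ = 4450 kPa.
ΔU = nCvΔT = 1.71×30.8×(959−547) = 21700 J.
Q = 0 for an adiabatic process, so W = −ΔU = -21700 J.

-21700 J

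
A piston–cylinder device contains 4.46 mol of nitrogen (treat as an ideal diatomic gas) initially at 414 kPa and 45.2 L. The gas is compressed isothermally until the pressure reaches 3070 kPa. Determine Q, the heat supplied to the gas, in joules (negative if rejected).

-37500 J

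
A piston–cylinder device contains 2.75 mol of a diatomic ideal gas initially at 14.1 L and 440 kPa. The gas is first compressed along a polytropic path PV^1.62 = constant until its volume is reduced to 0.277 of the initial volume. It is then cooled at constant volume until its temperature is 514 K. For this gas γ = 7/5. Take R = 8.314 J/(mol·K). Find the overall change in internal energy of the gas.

13900 J

T₁ = P₁V₁/(nR) = 440×14.1/(2.75×8.314) = 271 K.
Step 1 — Polytropic n=1.62: T₂ = T₁(V₁/V₂)^(n−1) = 271×(3.61)^0.62 = 601 K; P₂ = P₁(V₁/V₂)^n = 3520 kPa.
W = (P₁V₁−P₂V₂)/(n−1) = (440×14.1−3520×3.91)/0.62 = -12200 J.
ΔU = nCvΔT = 2.75×20.8×(601−271) = 18900 J.
Q = ΔU + W = 6690 J.
State after step 1: P = 3520 kPa, V = 3.91 L, T = 601 K.
Step 2 — Isochoric: V stays 3.91 L; P/T = const ⇒ T₂ = 514 K, P₂ = 3010 kPa.
W = 0 (no volume change).
ΔU = nCvΔT = 2.75×20.8×(514−601) = -5000 J.
Q = ΔU = -5000 J.
Net over both steps: W = -12200 J, Q = 1700 J, ΔU = 13900 J.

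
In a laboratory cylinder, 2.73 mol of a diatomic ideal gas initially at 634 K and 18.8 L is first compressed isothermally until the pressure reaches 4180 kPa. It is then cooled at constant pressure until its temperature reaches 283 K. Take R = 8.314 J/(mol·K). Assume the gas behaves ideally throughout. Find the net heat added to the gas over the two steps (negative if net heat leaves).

P₁ = nRT₁/V₁ = 2.73×8.314×634/18.8 = 765 kPa.
Step 1 — Isothermal: T stays 634 K; PV = const ⇒ V₂ = 3.44 L, P₂ = 4180 kPa.
ΔU = 0 (ideal gas, T constant).
W = nRT ln(V₂/V₁) = 2.73×8.314×634×ln(0.183) = -24400 J.
Q = ΔU + W = -24400 J.
State after step 1: P = 4180 kPa, V = 3.44 L, T = 634 K.
Step 2 — Isobaric: P stays 4180 kPa; V/T = const ⇒ T₂ = 283 K, V₂ = 1.54 L.
W = PΔV = 4180×(1.54−3.44) kPa·L = -7970 J.
ΔU = nCvΔT = 2.73×20.8×(283−634) = -19900 J.
Q = ΔU + W = nCpΔT = -27900 J.
Net over both steps: W = -32400 J, Q = -52300 J, ΔU = -19900 J.

-52300 J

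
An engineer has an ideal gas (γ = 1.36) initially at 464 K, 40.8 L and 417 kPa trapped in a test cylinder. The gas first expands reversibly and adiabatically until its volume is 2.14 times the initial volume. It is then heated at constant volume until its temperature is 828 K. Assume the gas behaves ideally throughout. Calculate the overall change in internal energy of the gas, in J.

37100 J

n = P₁V₁/(RT₁) = 417×40.8/(8.314×464) = 4.41 mol.
Step 1 — Adiabatic: TV^(γ−1) = const ⇒ T₂ = 464×(0.467)^0.360 = 353 K; PV^γ = const ⇒ P₂ = 148 kPa.
ΔU = nCvΔT = 4.41×23.1×(353−464) = -11300 J.
Q = 0 for an adiabatic process, so W = −ΔU = 11300 J.
State after step 1: P = 148 kPa, V = 87.3 L, T = 353 K.
Step 2 — Isochoric: V stays 87.3 L; P/T = const ⇒ T₂ = 828 K, P₂ = 348 kPa.
W = 0 (no volume change).
ΔU = nCvΔT = 4.41×23.1×(828−353) = 48400 J.
Q = ΔU = 48400 J.
Net over both steps: W = 11300 J, Q = 48400 J, ΔU = 37100 J.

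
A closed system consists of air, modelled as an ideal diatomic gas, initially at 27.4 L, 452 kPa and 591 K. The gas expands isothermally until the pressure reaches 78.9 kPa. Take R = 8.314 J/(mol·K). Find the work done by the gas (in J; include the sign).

21600 J

n = P₁V₁/(RT₁) = 452×27.4/(8.314×591) = 2.52 mol.
Isothermal: T stays 591 K; PV = const ⇒ V₂ = 157 L, P₂ = 78.9 kPa.
W = nRT ln(V₂/V₁) = 2.52×8.314×591×ln(5.73) = 21600 J.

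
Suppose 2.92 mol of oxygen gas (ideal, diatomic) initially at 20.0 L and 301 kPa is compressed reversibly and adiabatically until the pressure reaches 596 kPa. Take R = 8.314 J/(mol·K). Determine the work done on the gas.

3240 J

T₁ = P₁V₁/(nR) = 301×20.0/(2.92×8.314) = 248 K.
Adiabatic: T₂/T₁ = (P₂/P₁)^((γ−1)/γ) ⇒ T₂ = 248×(1.98)^0.286 = 301 K; V₂ = 12.3 L.
ΔU = nCvΔT = 2.92×20.8×(301−248) = 3240 J.
Q = 0 for an adiabatic process, so W = −ΔU = -3240 J.
Work done on the gas = −W_by = 3240 J.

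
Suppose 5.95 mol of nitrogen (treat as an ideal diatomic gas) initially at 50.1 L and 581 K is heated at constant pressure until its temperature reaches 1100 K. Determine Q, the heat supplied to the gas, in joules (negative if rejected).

89900 J

P₁ = nRT₁/V₁ = 5.95×8.314×581/50.1 = 574 kPa.
Isobaric: P stays 574 kPa; V/T = const ⇒ T₂ = 1100 K, V₂ = 94.9 L.
W = PΔV = 574×(94.9−50.1) kPa·L = 25700 J.
ΔU = nCvΔT = 5.95×20.8×(1100−581) = 64200 J.
Q = ΔU + W = nCpΔT = 89900 J.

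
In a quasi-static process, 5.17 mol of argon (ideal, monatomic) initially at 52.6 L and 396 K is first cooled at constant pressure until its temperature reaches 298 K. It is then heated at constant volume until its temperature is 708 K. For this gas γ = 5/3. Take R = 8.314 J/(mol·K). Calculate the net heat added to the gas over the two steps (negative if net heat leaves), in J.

15900 J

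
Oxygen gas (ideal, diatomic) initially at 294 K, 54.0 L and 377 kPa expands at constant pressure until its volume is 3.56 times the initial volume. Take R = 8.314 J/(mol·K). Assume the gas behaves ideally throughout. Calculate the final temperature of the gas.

1050 K

Isobaric: P stays 377 kPa; V/T = const ⇒ T₂ = 1050 K, V₂ = 192 L.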